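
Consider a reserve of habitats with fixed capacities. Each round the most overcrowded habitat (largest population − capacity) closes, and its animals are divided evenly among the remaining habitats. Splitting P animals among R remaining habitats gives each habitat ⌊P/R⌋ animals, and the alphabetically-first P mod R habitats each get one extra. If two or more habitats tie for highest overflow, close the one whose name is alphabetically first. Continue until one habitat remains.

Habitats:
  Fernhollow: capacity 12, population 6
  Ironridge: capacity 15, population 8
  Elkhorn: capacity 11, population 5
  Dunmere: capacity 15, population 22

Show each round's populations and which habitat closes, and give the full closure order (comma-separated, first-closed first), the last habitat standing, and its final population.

Round 1: Dunmere=22 Elkhorn=5 Fernhollow=6 Ironridge=8 → close Dunmere (overflow 7)
  22÷3 = 7 each, +1 to first 1
Round 2: Elkhorn=13 Fernhollow=13 Ironridge=15 → close Elkhorn (overflow 2)
  13÷2 = 6 each, +1 to first 1
Round 3: Fernhollow=20 Ironridge=21 → close Fernhollow (overflow 8)
  20÷1 = 20 each, +1 to first 0

Closure order: Dunmere, Elkhorn, Fernhollow
Last habitat: Ironridge with 41 animals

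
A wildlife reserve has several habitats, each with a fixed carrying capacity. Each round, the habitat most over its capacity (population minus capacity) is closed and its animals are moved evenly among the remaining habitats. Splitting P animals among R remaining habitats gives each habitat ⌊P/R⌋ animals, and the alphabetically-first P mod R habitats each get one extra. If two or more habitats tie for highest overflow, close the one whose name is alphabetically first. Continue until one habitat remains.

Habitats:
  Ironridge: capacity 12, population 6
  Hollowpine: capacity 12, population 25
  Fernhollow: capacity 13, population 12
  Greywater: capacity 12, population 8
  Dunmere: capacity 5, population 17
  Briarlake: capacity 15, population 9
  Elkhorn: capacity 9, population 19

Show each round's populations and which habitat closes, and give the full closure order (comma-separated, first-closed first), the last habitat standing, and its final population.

Round 1: Briarlake=9 Dunmere=17 Elkhorn=19 Fernhollow=12 Greywater=8 Hollowpine=25 Ironridge=6 → close Hollowpine (overflow 13)
  25÷6 = 4 each, +1 to first 1
Round 2: Briarlake=14 Dunmere=21 Elkhorn=23 Fernhollow=16 Greywater=12 Ironridge=10 → close Dunmere (overflow 16)
  21÷5 = 4 each, +1 to first 1
Round 3: Briarlake=19 Elkhorn=27 Fernhollow=20 Greywater=16 Ironridge=14 → close Elkhorn (overflow 18)
  27÷4 = 6 each, +1 to first 3
Round 4: Briarlake=26 Fernhollow=27 Greywater=23 Ironridge=20 → close Fernhollow (overflow 14)
  27÷3 = 9 each, +1 to first 0
Round 5: Briarlake=35 Greywater=32 Ironridge=29 → close Briarlake (overflow 20)
  35÷2 = 17 each, +1 to first 1
Round 6: Greywater=50 Ironridge=46 → close Greywater (overflow 38)
  50÷1 = 50 each, +1 to first 0

Closure order: Hollowpine, Dunmere, Elkhorn, Fernhollow, Briarlake, Greywater
Last habitat: Ironridge with 96 animals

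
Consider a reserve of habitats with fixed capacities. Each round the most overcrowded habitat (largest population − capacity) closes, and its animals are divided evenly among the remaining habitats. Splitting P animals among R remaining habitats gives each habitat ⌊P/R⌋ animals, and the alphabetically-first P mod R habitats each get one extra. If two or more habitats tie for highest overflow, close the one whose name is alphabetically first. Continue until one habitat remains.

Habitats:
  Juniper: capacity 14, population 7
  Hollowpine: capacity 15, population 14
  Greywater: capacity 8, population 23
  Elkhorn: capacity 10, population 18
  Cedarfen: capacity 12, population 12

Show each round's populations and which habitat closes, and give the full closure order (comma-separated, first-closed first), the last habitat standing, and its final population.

Round 1: Cedarfen=12 Elkhorn=18 Greywater=23 Hollowpine=14 Juniper=7 → close Greywater (overflow 15)
  23÷4 = 5 each, +1 to first 3
Round 2: Cedarfen=18 Elkhorn=24 Hollowpine=20 Juniper=12 → close Elkhorn (overflow 14)
  24÷3 = 8 each, +1 to first 0
Round 3: Cedarfen=26 Hollowpine=28 Juniper=20 → close Cedarfen (overflow 14)
  26÷2 = 13 each, +1 to first 0
Round 4: Hollowpine=41 Juniper=33 → close Hollowpine (overflow 26)
  41÷1 = 41 each, +1 to first 0

Closure order: Greywater, Elkhorn, Cedarfen, Hollowpine
Last habitat: Juniper with 74 animals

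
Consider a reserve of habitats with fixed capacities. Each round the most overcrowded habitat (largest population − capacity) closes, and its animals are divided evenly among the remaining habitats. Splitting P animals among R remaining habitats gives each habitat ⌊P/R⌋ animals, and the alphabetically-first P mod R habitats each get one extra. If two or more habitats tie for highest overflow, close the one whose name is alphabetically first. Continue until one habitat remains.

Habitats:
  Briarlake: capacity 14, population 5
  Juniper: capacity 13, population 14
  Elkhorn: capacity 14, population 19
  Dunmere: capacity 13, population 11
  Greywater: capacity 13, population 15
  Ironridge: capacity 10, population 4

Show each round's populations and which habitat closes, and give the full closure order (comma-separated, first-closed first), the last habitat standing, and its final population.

Closure order: Elkhorn, Greywater, Juniper, Dunmere, Ironridge
Last habitat: Briarlake with 68 animals

Round 1: Briarlake=5 Dunmere=11 Elkhorn=19 Greywater=15 Ironridge=4 Juniper=14 → close Elkhorn (overflow 5)
  19÷5 = 3 each, +1 to first 4
Round 2: Briarlake=9 Dunmere=15 Greywater=19 Ironridge=8 Juniper=17 → close Greywater (overflow 6)
  19÷4 = 4 each, +1 to first 3
Round 3: Briarlake=14 Dunmere=20 Ironridge=13 Juniper=21 → close Juniper (overflow 8)
  21÷3 = 7 each, +1 to first 0
Round 4: Briarlake=21 Dunmere=27 Ironridge=20 → close Dunmere (overflow 14)
  27÷2 = 13 each, +1 to first 1
Round 5: Briarlake=35 Ironridge=33 → close Ironridge (overflow 23)
  33÷1 = 33 each, +1 to first 0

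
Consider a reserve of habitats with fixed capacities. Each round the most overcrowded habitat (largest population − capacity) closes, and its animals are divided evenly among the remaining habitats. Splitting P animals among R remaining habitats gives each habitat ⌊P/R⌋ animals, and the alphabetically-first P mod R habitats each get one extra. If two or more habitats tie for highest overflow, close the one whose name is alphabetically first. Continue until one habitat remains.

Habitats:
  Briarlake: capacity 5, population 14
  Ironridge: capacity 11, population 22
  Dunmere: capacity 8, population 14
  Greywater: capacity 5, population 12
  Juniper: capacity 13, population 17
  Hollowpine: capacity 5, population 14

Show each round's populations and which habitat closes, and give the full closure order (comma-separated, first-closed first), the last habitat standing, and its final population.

Round 1: Briarlake=14 Dunmere=14 Greywater=12 Hollowpine=14 Ironridge=22 Juniper=17 → close Ironridge (overflow 11)
  22÷5 = 4 each, +1 to first 2
Round 2: Briarlake=19 Dunmere=19 Greywater=16 Hollowpine=18 Juniper=21 → close Briarlake (overflow 14)
  19÷4 = 4 each, +1 to first 3
Round 3: Dunmere=24 Greywater=21 Hollowpine=23 Juniper=25 → close Hollowpine (overflow 18)
  23÷3 = 7 each, +1 to first 2
Round 4: Dunmere=32 Greywater=29 Juniper=32 → close Dunmere (overflow 24)
  32÷2 = 16 each, +1 to first 0
Round 5: Greywater=45 Juniper=48 → close Greywater (overflow 40)
  45÷1 = 45 each, +1 to first 0

Closure order: Ironridge, Briarlake, Hollowpine, Dunmere, Greywater
Last habitat: Juniper with 93 animals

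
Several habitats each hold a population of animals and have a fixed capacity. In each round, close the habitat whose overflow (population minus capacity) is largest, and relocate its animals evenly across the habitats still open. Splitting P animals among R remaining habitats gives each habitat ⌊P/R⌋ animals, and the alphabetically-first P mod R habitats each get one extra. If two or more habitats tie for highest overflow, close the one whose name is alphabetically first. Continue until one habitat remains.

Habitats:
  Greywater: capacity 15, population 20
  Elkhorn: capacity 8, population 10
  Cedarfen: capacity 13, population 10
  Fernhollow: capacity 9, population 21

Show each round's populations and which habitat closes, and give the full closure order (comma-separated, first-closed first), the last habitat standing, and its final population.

Closure order: Fernhollow, Greywater, Elkhorn
Last habitat: Cedarfen with 61 animals

Round 1: Cedarfen=10 Elkhorn=10 Fernhollow=21 Greywater=20 → close Fernhollow (overflow 12)
  21÷3 = 7 each, +1 to first 0
Round 2: Cedarfen=17 Elkhorn=17 Greywater=27 → close Greywater (overflow 12)
  27÷2 = 13 each, +1 to first 1
Round 3: Cedarfen=31 Elkhorn=30 → close Elkhorn (overflow 22)
  30÷1 = 30 each, +1 to first 0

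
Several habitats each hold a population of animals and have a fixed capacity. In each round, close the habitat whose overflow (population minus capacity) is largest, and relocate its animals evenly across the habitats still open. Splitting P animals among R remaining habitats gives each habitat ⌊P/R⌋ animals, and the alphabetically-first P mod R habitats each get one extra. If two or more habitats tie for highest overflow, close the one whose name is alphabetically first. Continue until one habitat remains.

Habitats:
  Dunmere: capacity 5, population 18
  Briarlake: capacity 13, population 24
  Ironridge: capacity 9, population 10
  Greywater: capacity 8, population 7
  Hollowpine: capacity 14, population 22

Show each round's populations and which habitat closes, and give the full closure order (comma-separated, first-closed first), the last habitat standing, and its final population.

Round 1: Briarlake=24 Dunmere=18 Greywater=7 Hollowpine=22 Ironridge=10 → close Dunmere (overflow 13)
  18÷4 = 4 each, +1 to first 2
Round 2: Briarlake=29 Greywater=12 Hollowpine=26 Ironridge=14 → close Briarlake (overflow 16)
  29÷3 = 9 each, +1 to first 2
Round 3: Greywater=22 Hollowpine=36 Ironridge=23 → close Hollowpine (overflow 22)
  36÷2 = 18 each, +1 to first 0
Round 4: Greywater=40 Ironridge=41 → close Greywater (overflow 32)
  40÷1 = 40 each, +1 to first 0

Closure order: Dunmere, Briarlake, Hollowpine, Greywater
Last habitat: Ironridge with 81 animals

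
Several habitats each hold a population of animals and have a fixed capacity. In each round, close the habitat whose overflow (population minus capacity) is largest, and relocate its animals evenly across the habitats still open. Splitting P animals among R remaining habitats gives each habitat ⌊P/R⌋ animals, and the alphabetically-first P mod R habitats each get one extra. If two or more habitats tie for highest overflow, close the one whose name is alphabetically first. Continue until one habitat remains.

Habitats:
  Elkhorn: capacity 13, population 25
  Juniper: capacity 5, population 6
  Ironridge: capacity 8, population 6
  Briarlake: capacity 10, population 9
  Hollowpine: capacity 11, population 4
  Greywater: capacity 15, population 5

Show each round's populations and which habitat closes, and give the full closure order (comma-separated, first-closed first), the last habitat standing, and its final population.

Round 1: Briarlake=9 Elkhorn=25 Greywater=5 Hollowpine=4 Ironridge=6 Juniper=6 → close Elkhorn (overflow 12)
  25÷5 = 5 each, +1 to first 0
Round 2: Briarlake=14 Greywater=10 Hollowpine=9 Ironridge=11 Juniper=11 → close Juniper (overflow 6)
  11÷4 = 2 each, +1 to first 3
Round 3: Briarlake=17 Greywater=13 Hollowpine=12 Ironridge=13 → close Briarlake (overflow 7)
  17÷3 = 5 each, +1 to first 2
Round 4: Greywater=19 Hollowpine=18 Ironridge=18 → close Ironridge (overflow 10)
  18÷2 = 9 each, +1 to first 0
Round 5: Greywater=28 Hollowpine=27 → close Hollowpine (overflow 16)
  27÷1 = 27 each, +1 to first 0

Closure order: Elkhorn, Juniper, Briarlake, Ironridge, Hollowpine
Last habitat: Greywater with 55 animals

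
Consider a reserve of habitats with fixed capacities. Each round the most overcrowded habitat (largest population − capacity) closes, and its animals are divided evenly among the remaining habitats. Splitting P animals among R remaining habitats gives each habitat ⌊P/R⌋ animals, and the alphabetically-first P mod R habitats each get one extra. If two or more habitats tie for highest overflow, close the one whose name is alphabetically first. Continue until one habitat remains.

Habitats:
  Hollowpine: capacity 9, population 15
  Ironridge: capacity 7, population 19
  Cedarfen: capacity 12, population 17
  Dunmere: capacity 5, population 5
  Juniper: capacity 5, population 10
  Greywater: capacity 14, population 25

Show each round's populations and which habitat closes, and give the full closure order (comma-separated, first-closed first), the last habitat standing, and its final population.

Closure order: Ironridge, Greywater, Cedarfen, Hollowpine, Juniper
Last habitat: Dunmere with 91 animals

Round 1: Cedarfen=17 Dunmere=5 Greywater=25 Hollowpine=15 Ironridge=19 Juniper=10 → close Ironridge (overflow 12)
  19÷5 = 3 each, +1 to first 4
Round 2: Cedarfen=21 Dunmere=9 Greywater=29 Hollowpine=19 Juniper=13 → close Greywater (overflow 15)
  29÷4 = 7 each, +1 to first 1
Round 3: Cedarfen=29 Dunmere=16 Hollowpine=26 Juniper=20 → close Cedarfen (overflow 17)
  29÷3 = 9 each, +1 to first 2
Round 4: Dunmere=26 Hollowpine=36 Juniper=29 → close Hollowpine (overflow 27)
  36÷2 = 18 each, +1 to first 0
Round 5: Dunmere=44 Juniper=47 → close Juniper (overflow 42)
  47÷1 = 47 each, +1 to first 0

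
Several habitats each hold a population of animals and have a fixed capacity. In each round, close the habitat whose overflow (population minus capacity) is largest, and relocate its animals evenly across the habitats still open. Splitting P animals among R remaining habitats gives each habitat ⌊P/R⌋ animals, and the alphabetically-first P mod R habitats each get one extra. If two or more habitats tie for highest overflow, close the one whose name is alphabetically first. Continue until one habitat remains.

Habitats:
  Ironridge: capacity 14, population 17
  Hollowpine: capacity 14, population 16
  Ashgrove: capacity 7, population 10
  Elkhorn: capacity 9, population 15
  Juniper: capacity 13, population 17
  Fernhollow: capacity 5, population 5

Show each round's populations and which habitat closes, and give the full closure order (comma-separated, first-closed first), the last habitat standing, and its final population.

Round 1: Ashgrove=10 Elkhorn=15 Fernhollow=5 Hollowpine=16 Ironridge=17 Juniper=17 → close Elkhorn (overflow 6)
  15÷5 = 3 each, +1 to first 0
Round 2: Ashgrove=13 Fernhollow=8 Hollowpine=19 Ironridge=20 Juniper=20 → close Juniper (overflow 7)
  20÷4 = 5 each, +1 to first 0
Round 3: Ashgrove=18 Fernhollow=13 Hollowpine=24 Ironridge=25 → close Ashgrove (overflow 11)
  18÷3 = 6 each, +1 to first 0
Round 4: Fernhollow=19 Hollowpine=30 Ironridge=31 → close Ironridge (overflow 17)
  31÷2 = 15 each, +1 to first 1
Round 5: Fernhollow=35 Hollowpine=45 → close Hollowpine (overflow 31)
  45÷1 = 45 each, +1 to first 0

Closure order: Elkhorn, Juniper, Ashgrove, Ironridge, Hollowpine
Last habitat: Fernhollow with 80 animals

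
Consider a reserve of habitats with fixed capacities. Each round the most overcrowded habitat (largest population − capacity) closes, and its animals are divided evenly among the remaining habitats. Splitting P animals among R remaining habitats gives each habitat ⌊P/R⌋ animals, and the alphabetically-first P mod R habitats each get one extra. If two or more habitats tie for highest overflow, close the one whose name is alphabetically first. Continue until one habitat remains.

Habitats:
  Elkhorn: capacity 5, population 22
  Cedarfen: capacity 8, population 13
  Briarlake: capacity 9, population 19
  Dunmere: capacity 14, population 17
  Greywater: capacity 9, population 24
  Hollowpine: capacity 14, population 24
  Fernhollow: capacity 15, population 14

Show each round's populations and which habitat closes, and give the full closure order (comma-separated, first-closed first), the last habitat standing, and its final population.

Closure order: Elkhorn, Greywater, Briarlake, Hollowpine, Cedarfen, Dunmere
Last habitat: Fernhollow with 133 animals

Round 1: Briarlake=19 Cedarfen=13 Dunmere=17 Elkhorn=22 Fernhollow=14 Greywater=24 Hollowpine=24 → close Elkhorn (overflow 17)
  22÷6 = 3 each, +1 to first 4
Round 2: Briarlake=23 Cedarfen=17 Dunmere=21 Fernhollow=18 Greywater=27 Hollowpine=27 → close Greywater (overflow 18)
  27÷5 = 5 each, +1 to first 2
Round 3: Briarlake=29 Cedarfen=23 Dunmere=26 Fernhollow=23 Hollowpine=32 → close Briarlake (overflow 20)
  29÷4 = 7 each, +1 to first 1
Round 4: Cedarfen=31 Dunmere=33 Fernhollow=30 Hollowpine=39 → close Hollowpine (overflow 25)
  39÷3 = 13 each, +1 to first 0
Round 5: Cedarfen=44 Dunmere=46 Fernhollow=43 → close Cedarfen (overflow 36)
  44÷2 = 22 each, +1 to first 0
Round 6: Dunmere=68 Fernhollow=65 → close Dunmere (overflow 54)
  68÷1 = 68 each, +1 to first 0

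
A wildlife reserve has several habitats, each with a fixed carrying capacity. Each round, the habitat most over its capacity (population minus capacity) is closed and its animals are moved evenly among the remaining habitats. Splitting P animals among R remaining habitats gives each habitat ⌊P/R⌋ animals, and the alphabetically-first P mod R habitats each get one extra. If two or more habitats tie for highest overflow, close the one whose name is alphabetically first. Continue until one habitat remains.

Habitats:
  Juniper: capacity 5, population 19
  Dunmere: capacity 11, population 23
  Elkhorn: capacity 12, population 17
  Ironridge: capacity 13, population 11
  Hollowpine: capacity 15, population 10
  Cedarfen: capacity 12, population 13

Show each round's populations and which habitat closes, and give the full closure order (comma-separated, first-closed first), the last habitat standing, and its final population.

Closure order: Juniper, Dunmere, Elkhorn, Cedarfen, Ironridge
Last habitat: Hollowpine with 93 animals

Round 1: Cedarfen=13 Dunmere=23 Elkhorn=17 Hollowpine=10 Ironridge=11 Juniper=19 → close Juniper (overflow 14)
  19÷5 = 3 each, +1 to first 4
Round 2: Cedarfen=17 Dunmere=27 Elkhorn=21 Hollowpine=14 Ironridge=14 → close Dunmere (overflow 16)
  27÷4 = 6 each, +1 to first 3
Round 3: Cedarfen=24 Elkhorn=28 Hollowpine=21 Ironridge=20 → close Elkhorn (overflow 16)
  28÷3 = 9 each, +1 to first 1
Round 4: Cedarfen=34 Hollowpine=30 Ironridge=29 → close Cedarfen (overflow 22)
  34÷2 = 17 each, +1 to first 0
Round 5: Hollowpine=47 Ironridge=46 → close Ironridge (overflow 33)
  46÷1 = 46 each, +1 to first 0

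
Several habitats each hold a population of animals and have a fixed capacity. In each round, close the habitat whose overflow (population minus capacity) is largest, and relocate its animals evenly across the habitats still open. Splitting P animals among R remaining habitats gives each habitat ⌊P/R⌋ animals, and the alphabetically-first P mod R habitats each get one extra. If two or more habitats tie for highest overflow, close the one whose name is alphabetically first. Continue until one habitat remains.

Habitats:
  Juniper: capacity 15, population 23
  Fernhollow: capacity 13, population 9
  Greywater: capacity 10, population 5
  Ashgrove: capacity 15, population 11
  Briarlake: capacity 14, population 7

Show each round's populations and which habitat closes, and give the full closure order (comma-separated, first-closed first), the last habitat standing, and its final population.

Closure order: Juniper, Ashgrove, Fernhollow, Briarlake
Last habitat: Greywater with 55 animals

Round 1: Ashgrove=11 Briarlake=7 Fernhollow=9 Greywater=5 Juniper=23 → close Juniper (overflow 8)
  23÷4 = 5 each, +1 to first 3
Round 2: Ashgrove=17 Briarlake=13 Fernhollow=15 Greywater=10 → close Ashgrove (overflow 2)
  17÷3 = 5 each, +1 to first 2
Round 3: Briarlake=19 Fernhollow=21 Greywater=15 → close Fernhollow (overflow 8)
  21÷2 = 10 each, +1 to first 1
Round 4: Briarlake=30 Greywater=25 → close Briarlake (overflow 16)
  30÷1 = 30 each, +1 to first 0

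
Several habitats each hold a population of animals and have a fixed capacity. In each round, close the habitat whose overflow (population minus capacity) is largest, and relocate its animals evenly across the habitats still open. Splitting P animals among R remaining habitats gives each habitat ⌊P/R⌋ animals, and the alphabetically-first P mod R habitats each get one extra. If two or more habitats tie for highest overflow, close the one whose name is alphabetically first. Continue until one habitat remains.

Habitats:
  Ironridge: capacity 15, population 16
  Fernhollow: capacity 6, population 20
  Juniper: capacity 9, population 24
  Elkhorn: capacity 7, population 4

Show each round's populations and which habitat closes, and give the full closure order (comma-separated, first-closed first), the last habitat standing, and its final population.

Round 1: Elkhorn=4 Fernhollow=20 Ironridge=16 Juniper=24 → close Juniper (overflow 15)
  24÷3 = 8 each, +1 to first 0
Round 2: Elkhorn=12 Fernhollow=28 Ironridge=24 → close Fernhollow (overflow 22)
  28÷2 = 14 each, +1 to first 0
Round 3: Elkhorn=26 Ironridge=38 → close Ironridge (overflow 23)
  38÷1 = 38 each, +1 to first 0

Closure order: Juniper, Fernhollow, Ironridge
Last habitat: Elkhorn with 64 animals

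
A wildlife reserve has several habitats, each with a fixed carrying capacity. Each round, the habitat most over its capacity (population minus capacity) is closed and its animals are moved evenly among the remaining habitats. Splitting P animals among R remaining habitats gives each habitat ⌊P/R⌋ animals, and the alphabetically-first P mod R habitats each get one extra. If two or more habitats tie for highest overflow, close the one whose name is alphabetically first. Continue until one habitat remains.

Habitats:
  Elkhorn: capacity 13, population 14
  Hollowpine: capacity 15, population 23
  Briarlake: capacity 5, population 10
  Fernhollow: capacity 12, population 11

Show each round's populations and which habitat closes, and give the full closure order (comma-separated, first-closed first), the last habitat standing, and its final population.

Closure order: Hollowpine, Briarlake, Elkhorn
Last habitat: Fernhollow with 58 animals

Round 1: Briarlake=10 Elkhorn=14 Fernhollow=11 Hollowpine=23 → close Hollowpine (overflow 8)
  23÷3 = 7 each, +1 to first 2
Round 2: Briarlake=18 Elkhorn=22 Fernhollow=18 → close Briarlake (overflow 13)
  18÷2 = 9 each, +1 to first 0
Round 3: Elkhorn=31 Fernhollow=27 → close Elkhorn (overflow 18)
  31÷1 = 31 each, +1 to first 0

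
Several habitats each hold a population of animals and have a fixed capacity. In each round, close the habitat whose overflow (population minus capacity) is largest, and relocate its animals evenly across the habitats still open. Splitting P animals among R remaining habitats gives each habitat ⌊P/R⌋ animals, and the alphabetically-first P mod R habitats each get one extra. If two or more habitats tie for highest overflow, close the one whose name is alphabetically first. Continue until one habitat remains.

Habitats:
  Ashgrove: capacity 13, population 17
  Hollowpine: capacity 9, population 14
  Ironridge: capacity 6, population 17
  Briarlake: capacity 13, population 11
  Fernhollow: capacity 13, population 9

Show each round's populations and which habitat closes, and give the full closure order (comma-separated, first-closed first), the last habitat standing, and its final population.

Closure order: Ironridge, Ashgrove, Hollowpine, Briarlake
Last habitat: Fernhollow with 68 animals

Round 1: Ashgrove=17 Briarlake=11 Fernhollow=9 Hollowpine=14 Ironridge=17 → close Ironridge (overflow 11)
  17÷4 = 4 each, +1 to first 1
Round 2: Ashgrove=22 Briarlake=15 Fernhollow=13 Hollowpine=18 → close Ashgrove (overflow 9)
  22÷3 = 7 each, +1 to first 1
Round 3: Briarlake=23 Fernhollow=20 Hollowpine=25 → close Hollowpine (overflow 16)
  25÷2 = 12 each, +1 to first 1
Round 4: Briarlake=36 Fernhollow=32 → close Briarlake (overflow 23)
  36÷1 = 36 each, +1 to first 0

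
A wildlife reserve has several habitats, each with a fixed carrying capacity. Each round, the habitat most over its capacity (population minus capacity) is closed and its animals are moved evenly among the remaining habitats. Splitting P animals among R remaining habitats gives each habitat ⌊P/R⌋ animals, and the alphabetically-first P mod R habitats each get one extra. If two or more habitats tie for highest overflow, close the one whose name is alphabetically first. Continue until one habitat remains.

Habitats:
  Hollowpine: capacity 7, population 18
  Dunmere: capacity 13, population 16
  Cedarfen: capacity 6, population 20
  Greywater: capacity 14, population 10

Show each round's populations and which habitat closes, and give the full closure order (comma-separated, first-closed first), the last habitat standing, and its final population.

Round 1: Cedarfen=20 Dunmere=16 Greywater=10 Hollowpine=18 → close Cedarfen (overflow 14)
  20÷3 = 6 each, +1 to first 2
Round 2: Dunmere=23 Greywater=17 Hollowpine=24 → close Hollowpine (overflow 17)
  24÷2 = 12 each, +1 to first 0
Round 3: Dunmere=35 Greywater=29 → close Dunmere (overflow 22)
  35÷1 = 35 each, +1 to first 0

Closure order: Cedarfen, Hollowpine, Dunmere
Last habitat: Greywater with 64 animals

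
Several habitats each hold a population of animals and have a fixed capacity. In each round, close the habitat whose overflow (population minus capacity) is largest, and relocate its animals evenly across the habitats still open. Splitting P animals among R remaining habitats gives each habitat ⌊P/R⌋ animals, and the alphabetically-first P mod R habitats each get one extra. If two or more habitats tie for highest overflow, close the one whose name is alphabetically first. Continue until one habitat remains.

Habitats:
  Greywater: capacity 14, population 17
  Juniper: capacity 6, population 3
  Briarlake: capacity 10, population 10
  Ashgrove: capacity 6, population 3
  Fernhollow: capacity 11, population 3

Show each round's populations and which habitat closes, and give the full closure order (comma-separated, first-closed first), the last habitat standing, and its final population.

Round 1: Ashgrove=3 Briarlake=10 Fernhollow=3 Greywater=17 Juniper=3 → close Greywater (overflow 3)
  17÷4 = 4 each, +1 to first 1
Round 2: Ashgrove=8 Briarlake=14 Fernhollow=7 Juniper=7 → close Briarlake (overflow 4)
  14÷3 = 4 each, +1 to first 2
Round 3: Ashgrove=13 Fernhollow=12 Juniper=11 → close Ashgrove (overflow 7)
  13÷2 = 6 each, +1 to first 1
Round 4: Fernhollow=19 Juniper=17 → close Juniper (overflow 11)
  17÷1 = 17 each, +1 to first 0

Closure order: Greywater, Briarlake, Ashgrove, Juniper
Last habitat: Fernhollow with 36 animals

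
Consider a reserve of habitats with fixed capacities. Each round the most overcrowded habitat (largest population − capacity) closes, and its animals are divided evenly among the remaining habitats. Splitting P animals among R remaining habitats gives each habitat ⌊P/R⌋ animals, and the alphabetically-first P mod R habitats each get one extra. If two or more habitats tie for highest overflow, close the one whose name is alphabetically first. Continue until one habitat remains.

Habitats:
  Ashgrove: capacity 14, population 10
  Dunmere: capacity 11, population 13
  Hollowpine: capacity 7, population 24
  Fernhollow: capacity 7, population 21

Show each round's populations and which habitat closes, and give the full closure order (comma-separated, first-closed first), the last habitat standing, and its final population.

Round 1: Ashgrove=10 Dunmere=13 Fernhollow=21 Hollowpine=24 → close Hollowpine (overflow 17)
  24÷3 = 8 each, +1 to first 0
Round 2: Ashgrove=18 Dunmere=21 Fernhollow=29 → close Fernhollow (overflow 22)
  29÷2 = 14 each, +1 to first 1
Round 3: Ashgrove=33 Dunmere=35 → close Dunmere (overflow 24)
  35÷1 = 35 each, +1 to first 0

Closure order: Hollowpine, Fernhollow, Dunmere
Last habitat: Ashgrove with 68 animals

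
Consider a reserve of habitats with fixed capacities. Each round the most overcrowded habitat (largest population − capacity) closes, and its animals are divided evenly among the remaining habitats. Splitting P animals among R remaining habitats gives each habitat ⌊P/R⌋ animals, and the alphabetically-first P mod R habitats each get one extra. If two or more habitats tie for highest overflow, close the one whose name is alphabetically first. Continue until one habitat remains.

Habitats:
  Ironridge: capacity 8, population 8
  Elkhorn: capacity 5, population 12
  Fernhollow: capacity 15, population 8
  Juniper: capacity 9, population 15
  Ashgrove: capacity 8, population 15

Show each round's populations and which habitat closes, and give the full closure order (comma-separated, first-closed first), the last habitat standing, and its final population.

Round 1: Ashgrove=15 Elkhorn=12 Fernhollow=8 Ironridge=8 Juniper=15 → close Ashgrove (overflow 7)
  15÷4 = 3 each, +1 to first 3
Round 2: Elkhorn=16 Fernhollow=12 Ironridge=12 Juniper=18 → close Elkhorn (overflow 11)
  16÷3 = 5 each, +1 to first 1
Round 3: Fernhollow=18 Ironridge=17 Juniper=23 → close Juniper (overflow 14)
  23÷2 = 11 each, +1 to first 1
Round 4: Fernhollow=30 Ironridge=28 → close Ironridge (overflow 20)
  28÷1 = 28 each, +1 to first 0

Closure order: Ashgrove, Elkhorn, Juniper, Ironridge
Last habitat: Fernhollow with 58 animals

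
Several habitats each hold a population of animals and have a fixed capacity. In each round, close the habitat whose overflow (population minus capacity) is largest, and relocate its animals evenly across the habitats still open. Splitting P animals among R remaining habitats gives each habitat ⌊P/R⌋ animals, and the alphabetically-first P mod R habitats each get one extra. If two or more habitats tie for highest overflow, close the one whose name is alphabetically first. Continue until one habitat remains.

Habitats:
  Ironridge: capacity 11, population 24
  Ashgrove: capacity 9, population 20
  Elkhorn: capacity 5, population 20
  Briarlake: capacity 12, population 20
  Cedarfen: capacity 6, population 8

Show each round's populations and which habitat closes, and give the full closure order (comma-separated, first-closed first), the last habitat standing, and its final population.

Closure order: Elkhorn, Ironridge, Ashgrove, Briarlake
Last habitat: Cedarfen with 92 animals

Round 1: Ashgrove=20 Briarlake=20 Cedarfen=8 Elkhorn=20 Ironridge=24 → close Elkhorn (overflow 15)
  20÷4 = 5 each, +1 to first 0
Round 2: Ashgrove=25 Briarlake=25 Cedarfen=13 Ironridge=29 → close Ironridge (overflow 18)
  29÷3 = 9 each, +1 to first 2
Round 3: Ashgrove=35 Briarlake=35 Cedarfen=22 → close Ashgrove (overflow 26)
  35÷2 = 17 each, +1 to first 1
Round 4: Briarlake=53 Cedarfen=39 → close Briarlake (overflow 41)
  53÷1 = 53 each, +1 to first 0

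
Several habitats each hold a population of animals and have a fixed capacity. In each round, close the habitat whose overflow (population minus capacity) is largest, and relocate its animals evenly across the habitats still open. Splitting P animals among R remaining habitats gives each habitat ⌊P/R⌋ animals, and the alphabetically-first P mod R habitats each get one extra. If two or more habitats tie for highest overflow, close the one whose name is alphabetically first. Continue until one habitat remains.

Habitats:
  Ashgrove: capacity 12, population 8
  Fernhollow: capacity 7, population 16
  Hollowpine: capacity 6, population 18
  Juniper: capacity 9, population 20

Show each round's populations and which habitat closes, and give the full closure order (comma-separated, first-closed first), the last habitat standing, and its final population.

Closure order: Hollowpine, Juniper, Fernhollow
Last habitat: Ashgrove with 62 animals

Round 1: Ashgrove=8 Fernhollow=16 Hollowpine=18 Juniper=20 → close Hollowpine (overflow 12)
  18÷3 = 6 each, +1 to first 0
Round 2: Ashgrove=14 Fernhollow=22 Juniper=26 → close Juniper (overflow 17)
  26÷2 = 13 each, +1 to first 0
Round 3: Ashgrove=27 Fernhollow=35 → close Fernhollow (overflow 28)
  35÷1 = 35 each, +1 to first 0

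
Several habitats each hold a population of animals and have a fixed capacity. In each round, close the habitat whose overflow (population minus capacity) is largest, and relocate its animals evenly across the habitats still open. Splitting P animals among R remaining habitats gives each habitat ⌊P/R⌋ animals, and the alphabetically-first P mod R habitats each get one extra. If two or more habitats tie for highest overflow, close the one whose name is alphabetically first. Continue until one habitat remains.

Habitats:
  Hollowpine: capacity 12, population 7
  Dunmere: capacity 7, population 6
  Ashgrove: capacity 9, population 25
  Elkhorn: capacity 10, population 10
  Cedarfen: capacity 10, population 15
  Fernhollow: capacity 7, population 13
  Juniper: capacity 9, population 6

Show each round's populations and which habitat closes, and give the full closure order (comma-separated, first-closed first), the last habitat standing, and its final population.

Closure order: Ashgrove, Cedarfen, Fernhollow, Dunmere, Elkhorn, Juniper
Last habitat: Hollowpine with 82 animals

Round 1: Ashgrove=25 Cedarfen=15 Dunmere=6 Elkhorn=10 Fernhollow=13 Hollowpine=7 Juniper=6 → close Ashgrove (overflow 16)
  25÷6 = 4 each, +1 to first 1
Round 2: Cedarfen=20 Dunmere=10 Elkhorn=14 Fernhollow=17 Hollowpine=11 Juniper=10 → close Cedarfen (overflow 10)
  20÷5 = 4 each, +1 to first 0
Round 3: Dunmere=14 Elkhorn=18 Fernhollow=21 Hollowpine=15 Juniper=14 → close Fernhollow (overflow 14)
  21÷4 = 5 each, +1 to first 1
Round 4: Dunmere=20 Elkhorn=23 Hollowpine=20 Juniper=19 → close Dunmere (overflow 13)
  20÷3 = 6 each, +1 to first 2
Round 5: Elkhorn=30 Hollowpine=27 Juniper=25 → close Elkhorn (overflow 20)
  30÷2 = 15 each, +1 to first 0
Round 6: Hollowpine=42 Juniper=40 → close Juniper (overflow 31)
  40÷1 = 40 each, +1 to first 0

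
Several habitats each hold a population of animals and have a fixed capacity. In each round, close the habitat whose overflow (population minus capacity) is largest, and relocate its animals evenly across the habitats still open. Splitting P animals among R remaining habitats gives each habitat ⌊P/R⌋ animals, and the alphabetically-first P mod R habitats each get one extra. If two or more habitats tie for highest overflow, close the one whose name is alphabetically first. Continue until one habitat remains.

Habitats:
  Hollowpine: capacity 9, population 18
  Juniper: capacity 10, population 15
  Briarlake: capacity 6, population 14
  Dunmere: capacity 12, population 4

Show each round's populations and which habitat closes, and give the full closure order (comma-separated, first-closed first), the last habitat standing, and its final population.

Round 1: Briarlake=14 Dunmere=4 Hollowpine=18 Juniper=15 → close Hollowpine (overflow 9)
  18÷3 = 6 each, +1 to first 0
Round 2: Briarlake=20 Dunmere=10 Juniper=21 → close Briarlake (overflow 14)
  20÷2 = 10 each, +1 to first 0
Round 3: Dunmere=20 Juniper=31 → close Juniper (overflow 21)
  31÷1 = 31 each, +1 to first 0

Closure order: Hollowpine, Briarlake, Juniper
Last habitat: Dunmere with 51 animals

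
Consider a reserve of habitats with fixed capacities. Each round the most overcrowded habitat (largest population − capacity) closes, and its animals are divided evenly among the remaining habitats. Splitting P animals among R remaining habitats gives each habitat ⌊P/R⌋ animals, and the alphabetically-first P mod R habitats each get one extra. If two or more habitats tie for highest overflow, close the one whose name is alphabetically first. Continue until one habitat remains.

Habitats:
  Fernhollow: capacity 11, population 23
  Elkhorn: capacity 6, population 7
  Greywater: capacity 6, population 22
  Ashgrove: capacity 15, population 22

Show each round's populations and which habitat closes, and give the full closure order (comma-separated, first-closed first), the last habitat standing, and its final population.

Round 1: Ashgrove=22 Elkhorn=7 Fernhollow=23 Greywater=22 → close Greywater (overflow 16)
  22÷3 = 7 each, +1 to first 1
Round 2: Ashgrove=30 Elkhorn=14 Fernhollow=30 → close Fernhollow (overflow 19)
  30÷2 = 15 each, +1 to first 0
Round 3: Ashgrove=45 Elkhorn=29 → close Ashgrove (overflow 30)
  45÷1 = 45 each, +1 to first 0

Closure order: Greywater, Fernhollow, Ashgrove
Last habitat: Elkhorn with 74 animals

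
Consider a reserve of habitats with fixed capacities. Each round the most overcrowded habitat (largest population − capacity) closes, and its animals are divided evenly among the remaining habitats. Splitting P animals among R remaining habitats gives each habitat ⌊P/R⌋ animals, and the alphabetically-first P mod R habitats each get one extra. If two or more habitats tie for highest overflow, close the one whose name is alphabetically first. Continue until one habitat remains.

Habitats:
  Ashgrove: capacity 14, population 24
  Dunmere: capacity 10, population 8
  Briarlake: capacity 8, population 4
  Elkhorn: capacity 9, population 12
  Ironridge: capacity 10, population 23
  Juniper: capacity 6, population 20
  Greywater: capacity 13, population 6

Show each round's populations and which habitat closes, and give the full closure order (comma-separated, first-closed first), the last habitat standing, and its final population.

Round 1: Ashgrove=24 Briarlake=4 Dunmere=8 Elkhorn=12 Greywater=6 Ironridge=23 Juniper=20 → close Juniper (overflow 14)
  20÷6 = 3 each, +1 to first 2
Round 2: Ashgrove=28 Briarlake=8 Dunmere=11 Elkhorn=15 Greywater=9 Ironridge=26 → close Ironridge (overflow 16)
  26÷5 = 5 each, +1 to first 1
Round 3: Ashgrove=34 Briarlake=13 Dunmere=16 Elkhorn=20 Greywater=14 → close Ashgrove (overflow 20)
  34÷4 = 8 each, +1 to first 2
Round 4: Briarlake=22 Dunmere=25 Elkhorn=28 Greywater=22 → close Elkhorn (overflow 19)
  28÷3 = 9 each, +1 to first 1
Round 5: Briarlake=32 Dunmere=34 Greywater=31 → close Briarlake (overflow 24)
  32÷2 = 16 each, +1 to first 0
Round 6: Dunmere=50 Greywater=47 → close Dunmere (overflow 40)
  50÷1 = 50 each, +1 to first 0

Closure order: Juniper, Ironridge, Ashgrove, Elkhorn, Briarlake, Dunmere
Last habitat: Greywater with 97 animals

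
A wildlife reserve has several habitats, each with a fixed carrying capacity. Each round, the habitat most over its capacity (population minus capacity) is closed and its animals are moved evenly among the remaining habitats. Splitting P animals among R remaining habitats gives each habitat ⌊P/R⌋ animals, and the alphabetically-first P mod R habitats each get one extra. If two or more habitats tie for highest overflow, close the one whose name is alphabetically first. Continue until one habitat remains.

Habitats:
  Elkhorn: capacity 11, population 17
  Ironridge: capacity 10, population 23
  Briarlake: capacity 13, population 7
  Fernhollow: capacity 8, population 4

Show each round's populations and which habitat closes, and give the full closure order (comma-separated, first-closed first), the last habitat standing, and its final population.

Closure order: Ironridge, Elkhorn, Briarlake
Last habitat: Fernhollow with 51 animals

Round 1: Briarlake=7 Elkhorn=17 Fernhollow=4 Ironridge=23 → close Ironridge (overflow 13)
  23÷3 = 7 each, +1 to first 2
Round 2: Briarlake=15 Elkhorn=25 Fernhollow=11 → close Elkhorn (overflow 14)
  25÷2 = 12 each, +1 to first 1
Round 3: Briarlake=28 Fernhollow=23 → close Briarlake (overflow 15)
  28÷1 = 28 each, +1 to first 0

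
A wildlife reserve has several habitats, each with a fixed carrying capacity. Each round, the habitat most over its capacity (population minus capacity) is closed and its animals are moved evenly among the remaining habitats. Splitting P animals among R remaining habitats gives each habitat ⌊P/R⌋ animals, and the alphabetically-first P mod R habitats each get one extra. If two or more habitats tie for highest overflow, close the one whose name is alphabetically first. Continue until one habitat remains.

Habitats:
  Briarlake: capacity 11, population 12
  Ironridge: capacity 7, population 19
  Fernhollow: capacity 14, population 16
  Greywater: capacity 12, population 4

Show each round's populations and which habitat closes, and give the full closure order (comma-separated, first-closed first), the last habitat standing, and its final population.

Round 1: Briarlake=12 Fernhollow=16 Greywater=4 Ironridge=19 → close Ironridge (overflow 12)
  19÷3 = 6 each, +1 to first 1
Round 2: Briarlake=19 Fernhollow=22 Greywater=10 → close Briarlake (overflow 8)
  19÷2 = 9 each, +1 to first 1
Round 3: Fernhollow=32 Greywater=19 → close Fernhollow (overflow 18)
  32÷1 = 32 each, +1 to first 0

Closure order: Ironridge, Briarlake, Fernhollow
Last habitat: Greywater with 51 animals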